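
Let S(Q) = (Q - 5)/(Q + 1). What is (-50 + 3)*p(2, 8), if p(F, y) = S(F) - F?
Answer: 141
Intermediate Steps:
S(Q) = (-5 + Q)/(1 + Q)
p(F, y) = -F + (-5 + F)/(1 + F) (p(F, y) = (-5 + F)/(1 + F) - F = -F + (-5 + F)/(1 + F))
(-50 + 3)*p(2, 8) = (-50 + 3)*((-5 - 1*2²)/(1 + 2)) = -47*(-5 - 1*4)/3 = -47*(-5 - 4)/3 = -47*(-9)/3 = -47*(-3) = 141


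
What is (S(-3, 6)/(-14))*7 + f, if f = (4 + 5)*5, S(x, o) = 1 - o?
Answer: 95/2 ≈ 47.500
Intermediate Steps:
f = 45 (f = 9*5 = 45)
(S(-3, 6)/(-14))*7 + f = ((1 - 1*6)/(-14))*7 + 45 = ((1 - 6)*(-1/14))*7 + 45 = -5*(-1/14)*7 + 45 = (5/14)*7 + 45 = 5/2 + 45 = 95/2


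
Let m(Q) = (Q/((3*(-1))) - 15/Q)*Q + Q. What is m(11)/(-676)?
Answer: 133/2028 ≈ 0.065582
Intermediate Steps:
m(Q) = Q + Q*(-15/Q - Q/3) (m(Q) = (Q/(-3) - 15/Q)*Q + Q = (Q*(-⅓) - 15/Q)*Q + Q = (-Q/3 - 15/Q)*Q + Q = (-15/Q - Q/3)*Q + Q = Q*(-15/Q - Q/3) + Q = Q + Q*(-15/Q - Q/3))
m(11)/(-676) = (-15 + 11 - ⅓*11²)/(-676) = (-15 + 11 - ⅓*121)*(-1/676) = (-15 + 11 - 121/3)*(-1/676) = -133/3*(-1/676) = 133/2028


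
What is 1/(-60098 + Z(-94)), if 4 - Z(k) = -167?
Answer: -1/59927 ≈ -1.6687e-5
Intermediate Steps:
Z(k) = 171 (Z(k) = 4 - 1*(-167) = 4 + 167 = 171)
1/(-60098 + Z(-94)) = 1/(-60098 + 171) = 1/(-59927) = -1/59927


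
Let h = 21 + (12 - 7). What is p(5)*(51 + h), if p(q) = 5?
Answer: 385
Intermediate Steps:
h = 26 (h = 21 + 5 = 26)
p(5)*(51 + h) = 5*(51 + 26) = 5*77 = 385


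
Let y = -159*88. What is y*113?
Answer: -1581096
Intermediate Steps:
y = -13992
y*113 = -13992*113 = -1581096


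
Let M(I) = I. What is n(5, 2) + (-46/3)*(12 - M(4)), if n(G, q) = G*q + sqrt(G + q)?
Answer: -338/3 + sqrt(7) ≈ -110.02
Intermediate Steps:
n(G, q) = sqrt(G + q) + G*q
n(5, 2) + (-46/3)*(12 - M(4)) = (sqrt(5 + 2) + 5*2) + (-46/3)*(12 - 1*4) = (sqrt(7) + 10) + (-46*1/3)*(12 - 4) = (10 + sqrt(7)) - 46/3*8 = (10 + sqrt(7)) - 368/3 = -338/3 + sqrt(7)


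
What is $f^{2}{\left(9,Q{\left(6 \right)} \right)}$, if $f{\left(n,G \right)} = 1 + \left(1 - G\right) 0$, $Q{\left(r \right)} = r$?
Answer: $1$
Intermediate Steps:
$f{\left(n,G \right)} = 1$ ($f{\left(n,G \right)} = 1 + 0 = 1$)
$f^{2}{\left(9,Q{\left(6 \right)} \right)} = 1^{2} = 1$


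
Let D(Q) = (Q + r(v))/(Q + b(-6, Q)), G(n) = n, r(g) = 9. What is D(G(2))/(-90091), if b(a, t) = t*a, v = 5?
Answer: 11/900910 ≈ 1.2210e-5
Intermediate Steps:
b(a, t) = a*t
D(Q) = -(9 + Q)/(5*Q) (D(Q) = (Q + 9)/(Q - 6*Q) = (9 + Q)/((-5*Q)) = (9 + Q)*(-1/(5*Q)) = -(9 + Q)/(5*Q))
D(G(2))/(-90091) = ((⅕)*(-9 - 1*2)/2)/(-90091) = ((⅕)*(½)*(-9 - 2))*(-1/90091) = ((⅕)*(½)*(-11))*(-1/90091) = -11/10*(-1/90091) = 11/900910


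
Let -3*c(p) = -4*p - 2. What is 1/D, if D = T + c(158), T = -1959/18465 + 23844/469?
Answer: 8660085/2269525319 ≈ 0.0038158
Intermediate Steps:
c(p) = ⅔ + 4*p/3 (c(p) = -(-4*p - 2)/3 = -(-2 - 4*p)/3 = ⅔ + 4*p/3)
T = 146453563/2886695 (T = -1959*1/18465 + 23844*(1/469) = -653/6155 + 23844/469 = 146453563/2886695 ≈ 50.734)
D = 2269525319/8660085 (D = 146453563/2886695 + (⅔ + (4/3)*158) = 146453563/2886695 + (⅔ + 632/3) = 146453563/2886695 + 634/3 = 2269525319/8660085 ≈ 262.07)
1/D = 1/(2269525319/8660085) = 8660085/2269525319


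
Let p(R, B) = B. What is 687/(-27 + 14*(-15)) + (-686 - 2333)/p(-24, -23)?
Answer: 233234/1817 ≈ 128.36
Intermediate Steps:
687/(-27 + 14*(-15)) + (-686 - 2333)/p(-24, -23) = 687/(-27 + 14*(-15)) + (-686 - 2333)/(-23) = 687/(-27 - 210) - 3019*(-1/23) = 687/(-237) + 3019/23 = 687*(-1/237) + 3019/23 = -229/79 + 3019/23 = 233234/1817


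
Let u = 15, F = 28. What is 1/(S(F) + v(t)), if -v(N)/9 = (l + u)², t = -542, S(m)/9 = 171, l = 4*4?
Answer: -1/7110 ≈ -0.00014065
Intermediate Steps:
l = 16
S(m) = 1539 (S(m) = 9*171 = 1539)
v(N) = -8649 (v(N) = -9*(16 + 15)² = -9*31² = -9*961 = -8649)
1/(S(F) + v(t)) = 1/(1539 - 8649) = 1/(-7110) = -1/7110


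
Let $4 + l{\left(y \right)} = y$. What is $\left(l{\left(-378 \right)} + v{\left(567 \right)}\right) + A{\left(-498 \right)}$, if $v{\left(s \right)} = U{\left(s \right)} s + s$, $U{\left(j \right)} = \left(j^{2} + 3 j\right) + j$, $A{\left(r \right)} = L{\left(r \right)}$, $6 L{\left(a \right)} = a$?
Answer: $183570321$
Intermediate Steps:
$L{\left(a \right)} = \frac{a}{6}$
$l{\left(y \right)} = -4 + y$
$A{\left(r \right)} = \frac{r}{6}$
$U{\left(j \right)} = j^{2} + 4 j$
$v{\left(s \right)} = s + s^{2} \left(4 + s\right)$ ($v{\left(s \right)} = s \left(4 + s\right) s + s = s^{2} \left(4 + s\right) + s = s + s^{2} \left(4 + s\right)$)
$\left(l{\left(-378 \right)} + v{\left(567 \right)}\right) + A{\left(-498 \right)} = \left(\left(-4 - 378\right) + 567 \left(1 + 567 \left(4 + 567\right)\right)\right) + \frac{1}{6} \left(-498\right) = \left(-382 + 567 \left(1 + 567 \cdot 571\right)\right) - 83 = \left(-382 + 567 \left(1 + 323757\right)\right) - 83 = \left(-382 + 567 \cdot 323758\right) - 83 = \left(-382 + 183570786\right) - 83 = 183570404 - 83 = 183570321$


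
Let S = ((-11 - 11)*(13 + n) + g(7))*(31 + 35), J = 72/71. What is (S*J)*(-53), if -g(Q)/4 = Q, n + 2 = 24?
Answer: 200981088/71 ≈ 2.8307e+6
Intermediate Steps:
n = 22 (n = -2 + 24 = 22)
g(Q) = -4*Q
J = 72/71 (J = 72*(1/71) = 72/71 ≈ 1.0141)
S = -52668 (S = ((-11 - 11)*(13 + 22) - 4*7)*(31 + 35) = (-22*35 - 28)*66 = (-770 - 28)*66 = -798*66 = -52668)
(S*J)*(-53) = -52668*72/71*(-53) = -3792096/71*(-53) = 200981088/71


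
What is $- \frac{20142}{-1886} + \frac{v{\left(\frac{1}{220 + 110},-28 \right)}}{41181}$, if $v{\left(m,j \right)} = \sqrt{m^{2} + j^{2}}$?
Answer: $\frac{10071}{943} + \frac{\sqrt{85377601}}{13589730} \approx 10.68$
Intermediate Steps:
$v{\left(m,j \right)} = \sqrt{j^{2} + m^{2}}$
$- \frac{20142}{-1886} + \frac{v{\left(\frac{1}{220 + 110},-28 \right)}}{41181} = - \frac{20142}{-1886} + \frac{\sqrt{\left(-28\right)^{2} + \left(\frac{1}{220 + 110}\right)^{2}}}{41181} = \left(-20142\right) \left(- \frac{1}{1886}\right) + \sqrt{784 + \left(\frac{1}{330}\right)^{2}} \cdot \frac{1}{41181} = \frac{10071}{943} + \sqrt{784 + \left(\frac{1}{330}\right)^{2}} \cdot \frac{1}{41181} = \frac{10071}{943} + \sqrt{784 + \frac{1}{108900}} \cdot \frac{1}{41181} = \frac{10071}{943} + \sqrt{\frac{85377601}{108900}} \cdot \frac{1}{41181} = \frac{10071}{943} + \frac{\sqrt{85377601}}{330} \cdot \frac{1}{41181} = \frac{10071}{943} + \frac{\sqrt{85377601}}{13589730}$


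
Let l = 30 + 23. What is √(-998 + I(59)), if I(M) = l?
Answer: 3*I*√105 ≈ 30.741*I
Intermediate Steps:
l = 53
I(M) = 53
√(-998 + I(59)) = √(-998 + 53) = √(-945) = 3*I*√105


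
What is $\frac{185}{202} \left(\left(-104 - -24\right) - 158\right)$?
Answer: $- \frac{22015}{101} \approx -217.97$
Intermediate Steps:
$\frac{185}{202} \left(\left(-104 - -24\right) - 158\right) = 185 \cdot \frac{1}{202} \left(\left(-104 + 24\right) - 158\right) = \frac{185 \left(-80 - 158\right)}{202} = \frac{185}{202} \left(-238\right) = - \frac{22015}{101}$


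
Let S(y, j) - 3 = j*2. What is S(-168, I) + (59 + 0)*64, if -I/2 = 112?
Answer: 3331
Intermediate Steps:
I = -224 (I = -2*112 = -224)
S(y, j) = 3 + 2*j (S(y, j) = 3 + j*2 = 3 + 2*j)
S(-168, I) + (59 + 0)*64 = (3 + 2*(-224)) + (59 + 0)*64 = (3 - 448) + 59*64 = -445 + 3776 = 3331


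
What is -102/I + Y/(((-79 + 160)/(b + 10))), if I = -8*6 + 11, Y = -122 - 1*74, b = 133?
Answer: -1028774/2997 ≈ -343.27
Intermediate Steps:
Y = -196 (Y = -122 - 74 = -196)
I = -37 (I = -48 + 11 = -37)
-102/I + Y/(((-79 + 160)/(b + 10))) = -102/(-37) - 196*(133 + 10)/(-79 + 160) = -102*(-1/37) - 196/(81/143) = 102/37 - 196/(81*(1/143)) = 102/37 - 196/81/143 = 102/37 - 196*143/81 = 102/37 - 28028/81 = -1028774/2997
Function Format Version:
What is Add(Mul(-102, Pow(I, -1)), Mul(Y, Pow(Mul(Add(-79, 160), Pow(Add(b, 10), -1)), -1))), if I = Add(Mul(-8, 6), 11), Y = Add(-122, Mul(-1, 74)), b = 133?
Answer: Rational(-1028774, 2997) ≈ -343.27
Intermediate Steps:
Y = -196 (Y = Add(-122, -74) = -196)
I = -37 (I = Add(-48, 11) = -37)
Add(Mul(-102, Pow(I, -1)), Mul(Y, Pow(Mul(Add(-79, 160), Pow(Add(b, 10), -1)), -1))) = Add(Mul(-102, Pow(-37, -1)), Mul(-196, Pow(Mul(Add(-79, 160), Pow(Add(133, 10), -1)), -1))) = Add(Mul(-102, Rational(-1, 37)), Mul(-196, Pow(Mul(81, Pow(143, -1)), -1))) = Add(Rational(102, 37), Mul(-196, Pow(Mul(81, Rational(1, 143)), -1))) = Add(Rational(102, 37), Mul(-196, Pow(Rational(81, 143), -1))) = Add(Rational(102, 37), Mul(-196, Rational(143, 81))) = Add(Rational(102, 37), Rational(-28028, 81)) = Rational(-1028774, 2997)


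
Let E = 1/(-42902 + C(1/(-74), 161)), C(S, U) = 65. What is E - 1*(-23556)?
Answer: 1009068371/42837 ≈ 23556.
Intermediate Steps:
E = -1/42837 (E = 1/(-42902 + 65) = 1/(-42837) = -1/42837 ≈ -2.3344e-5)
E - 1*(-23556) = -1/42837 - 1*(-23556) = -1/42837 + 23556 = 1009068371/42837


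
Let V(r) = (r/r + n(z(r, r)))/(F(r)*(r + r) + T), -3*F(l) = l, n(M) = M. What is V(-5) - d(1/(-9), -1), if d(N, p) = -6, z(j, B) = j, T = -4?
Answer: 192/31 ≈ 6.1936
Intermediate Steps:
F(l) = -l/3
V(r) = (1 + r)/(-4 - 2*r²/3) (V(r) = (r/r + r)/((-r/3)*(r + r) - 4) = (1 + r)/((-r/3)*(2*r) - 4) = (1 + r)/(-2*r²/3 - 4) = (1 + r)/(-4 - 2*r²/3))
V(-5) - d(1/(-9), -1) = 3*(1 - 5)/(2*(-6 - 1*(-5)²)) - 1*(-6) = (3/2)*(-4)/(-6 - 1*25) + 6 = (3/2)*(-4)/(-6 - 25) + 6 = (3/2)*(-4)/(-31) + 6 = (3/2)*(-1/31)*(-4) + 6 = 6/31 + 6 = 192/31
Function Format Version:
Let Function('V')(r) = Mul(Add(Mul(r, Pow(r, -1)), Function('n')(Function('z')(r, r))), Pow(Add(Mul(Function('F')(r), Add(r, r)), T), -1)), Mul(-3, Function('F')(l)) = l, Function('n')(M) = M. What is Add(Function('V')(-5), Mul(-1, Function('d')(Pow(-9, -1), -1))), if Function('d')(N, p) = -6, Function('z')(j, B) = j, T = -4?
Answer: Rational(192, 31) ≈ 6.1936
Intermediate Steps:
Function('F')(l) = Mul(Rational(-1, 3), l)
Function('V')(r) = Mul(Pow(Add(-4, Mul(Rational(-2, 3), Pow(r, 2))), -1), Add(1, r)) (Function('V')(r) = Mul(Add(Mul(r, Pow(r, -1)), r), Pow(Add(Mul(Mul(Rational(-1, 3), r), Add(r, r)), -4), -1)) = Mul(Add(1, r), Pow(Add(Mul(Mul(Rational(-1, 3), r), Mul(2, r)), -4), -1)) = Mul(Add(1, r), Pow(Add(Mul(Rational(-2, 3), Pow(r, 2)), -4), -1)) = Mul(Add(1, r), Pow(Add(-4, Mul(Rational(-2, 3), Pow(r, 2))), -1)) = Mul(Pow(Add(-4, Mul(Rational(-2, 3), Pow(r, 2))), -1), Add(1, r)))
Add(Function('V')(-5), Mul(-1, Function('d')(Pow(-9, -1), -1))) = Add(Mul(Rational(3, 2), Pow(Add(-6, Mul(-1, Pow(-5, 2))), -1), Add(1, -5)), Mul(-1, -6)) = Add(Mul(Rational(3, 2), Pow(Add(-6, Mul(-1, 25)), -1), -4), 6) = Add(Mul(Rational(3, 2), Pow(Add(-6, -25), -1), -4), 6) = Add(Mul(Rational(3, 2), Pow(-31, -1), -4), 6) = Add(Mul(Rational(3, 2), Rational(-1, 31), -4), 6) = Add(Rational(6, 31), 6) = Rational(192, 31)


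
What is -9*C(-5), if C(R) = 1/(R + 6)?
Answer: -9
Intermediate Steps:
C(R) = 1/(6 + R)
-9*C(-5) = -9/(6 - 5) = -9/1 = -9*1 = -9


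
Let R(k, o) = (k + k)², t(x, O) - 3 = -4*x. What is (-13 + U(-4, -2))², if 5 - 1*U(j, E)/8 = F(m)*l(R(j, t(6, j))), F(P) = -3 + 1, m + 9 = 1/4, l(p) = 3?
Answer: 5625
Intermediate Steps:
t(x, O) = 3 - 4*x
R(k, o) = 4*k² (R(k, o) = (2*k)² = 4*k²)
m = -35/4 (m = -9 + 1/4 = -9 + 1*(¼) = -9 + ¼ = -35/4 ≈ -8.7500)
F(P) = -2
U(j, E) = 88 (U(j, E) = 40 - (-16)*3 = 40 - 8*(-6) = 40 + 48 = 88)
(-13 + U(-4, -2))² = (-13 + 88)² = 75² = 5625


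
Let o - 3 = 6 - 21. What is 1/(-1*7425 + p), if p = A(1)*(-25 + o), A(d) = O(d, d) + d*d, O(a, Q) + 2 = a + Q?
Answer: -1/7462 ≈ -0.00013401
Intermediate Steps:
O(a, Q) = -2 + Q + a (O(a, Q) = -2 + (a + Q) = -2 + (Q + a) = -2 + Q + a)
A(d) = -2 + d**2 + 2*d (A(d) = (-2 + d + d) + d*d = (-2 + 2*d) + d**2 = -2 + d**2 + 2*d)
o = -12 (o = 3 + (6 - 21) = 3 - 15 = -12)
p = -37 (p = (-2 + 1**2 + 2*1)*(-25 - 12) = (-2 + 1 + 2)*(-37) = 1*(-37) = -37)
1/(-1*7425 + p) = 1/(-1*7425 - 37) = 1/(-7425 - 37) = 1/(-7462) = -1/7462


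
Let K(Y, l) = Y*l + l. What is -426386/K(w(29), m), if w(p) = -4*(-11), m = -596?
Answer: 213193/13410 ≈ 15.898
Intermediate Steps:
w(p) = 44
K(Y, l) = l + Y*l
-426386/K(w(29), m) = -426386*(-1/(596*(1 + 44))) = -426386/((-596*45)) = -426386/(-26820) = -426386*(-1/26820) = 213193/13410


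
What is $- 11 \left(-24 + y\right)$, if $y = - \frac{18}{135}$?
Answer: $\frac{3982}{15} \approx 265.47$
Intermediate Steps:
$y = - \frac{2}{15}$ ($y = \left(-18\right) \frac{1}{135} = - \frac{2}{15} \approx -0.13333$)
$- 11 \left(-24 + y\right) = - 11 \left(-24 - \frac{2}{15}\right) = \left(-11\right) \left(- \frac{362}{15}\right) = \frac{3982}{15}$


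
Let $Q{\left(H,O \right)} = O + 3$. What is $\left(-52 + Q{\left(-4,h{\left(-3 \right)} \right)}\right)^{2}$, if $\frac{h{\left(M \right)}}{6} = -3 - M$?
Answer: $2401$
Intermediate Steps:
$h{\left(M \right)} = -18 - 6 M$ ($h{\left(M \right)} = 6 \left(-3 - M\right) = -18 - 6 M$)
$Q{\left(H,O \right)} = 3 + O$
$\left(-52 + Q{\left(-4,h{\left(-3 \right)} \right)}\right)^{2} = \left(-52 + \left(3 - 0\right)\right)^{2} = \left(-52 + \left(3 + \left(-18 + 18\right)\right)\right)^{2} = \left(-52 + \left(3 + 0\right)\right)^{2} = \left(-52 + 3\right)^{2} = \left(-49\right)^{2} = 2401$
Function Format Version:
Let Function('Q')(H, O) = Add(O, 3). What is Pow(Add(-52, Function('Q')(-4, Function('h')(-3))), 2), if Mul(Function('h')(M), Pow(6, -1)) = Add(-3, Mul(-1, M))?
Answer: 2401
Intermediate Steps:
Function('h')(M) = Add(-18, Mul(-6, M)) (Function('h')(M) = Mul(6, Add(-3, Mul(-1, M))) = Add(-18, Mul(-6, M)))
Function('Q')(H, O) = Add(3, O)
Pow(Add(-52, Function('Q')(-4, Function('h')(-3))), 2) = Pow(Add(-52, Add(3, Add(-18, Mul(-6, -3)))), 2) = Pow(Add(-52, Add(3, Add(-18, 18))), 2) = Pow(Add(-52, Add(3, 0)), 2) = Pow(Add(-52, 3), 2) = Pow(-49, 2) = 2401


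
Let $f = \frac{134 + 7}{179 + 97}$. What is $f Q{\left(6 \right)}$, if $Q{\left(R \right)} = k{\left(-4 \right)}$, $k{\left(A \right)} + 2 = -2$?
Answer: $- \frac{47}{23} \approx -2.0435$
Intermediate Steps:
$k{\left(A \right)} = -4$ ($k{\left(A \right)} = -2 - 2 = -4$)
$Q{\left(R \right)} = -4$
$f = \frac{47}{92}$ ($f = \frac{141}{276} = 141 \cdot \frac{1}{276} = \frac{47}{92} \approx 0.51087$)
$f Q{\left(6 \right)} = \frac{47}{92} \left(-4\right) = - \frac{47}{23}$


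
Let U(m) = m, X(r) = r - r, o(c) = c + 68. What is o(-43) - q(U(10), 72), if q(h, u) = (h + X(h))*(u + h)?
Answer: -795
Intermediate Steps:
o(c) = 68 + c
X(r) = 0
q(h, u) = h*(h + u) (q(h, u) = (h + 0)*(u + h) = h*(h + u))
o(-43) - q(U(10), 72) = (68 - 43) - 10*(10 + 72) = 25 - 10*82 = 25 - 1*820 = 25 - 820 = -795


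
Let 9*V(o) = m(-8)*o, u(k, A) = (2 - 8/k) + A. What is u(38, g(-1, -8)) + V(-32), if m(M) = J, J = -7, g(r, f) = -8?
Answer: 3194/171 ≈ 18.678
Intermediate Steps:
m(M) = -7
u(k, A) = 2 + A - 8/k
V(o) = -7*o/9 (V(o) = (-7*o)/9 = -7*o/9)
u(38, g(-1, -8)) + V(-32) = (2 - 8 - 8/38) - 7/9*(-32) = (2 - 8 - 8*1/38) + 224/9 = (2 - 8 - 4/19) + 224/9 = -118/19 + 224/9 = 3194/171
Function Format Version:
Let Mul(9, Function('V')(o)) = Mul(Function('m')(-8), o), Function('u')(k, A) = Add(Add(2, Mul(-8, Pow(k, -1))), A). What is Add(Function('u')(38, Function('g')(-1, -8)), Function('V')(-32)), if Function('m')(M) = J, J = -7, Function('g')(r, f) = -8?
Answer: Rational(3194, 171) ≈ 18.678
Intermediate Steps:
Function('m')(M) = -7
Function('u')(k, A) = Add(2, A, Mul(-8, Pow(k, -1)))
Function('V')(o) = Mul(Rational(-7, 9), o) (Function('V')(o) = Mul(Rational(1, 9), Mul(-7, o)) = Mul(Rational(-7, 9), o))
Add(Function('u')(38, Function('g')(-1, -8)), Function('V')(-32)) = Add(Add(2, -8, Mul(-8, Pow(38, -1))), Mul(Rational(-7, 9), -32)) = Add(Add(2, -8, Mul(-8, Rational(1, 38))), Rational(224, 9)) = Add(Add(2, -8, Rational(-4, 19)), Rational(224, 9)) = Add(Rational(-118, 19), Rational(224, 9)) = Rational(3194, 171)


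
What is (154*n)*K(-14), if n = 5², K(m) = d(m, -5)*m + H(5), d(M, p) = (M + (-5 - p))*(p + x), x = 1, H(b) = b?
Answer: -2999150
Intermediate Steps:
d(M, p) = (1 + p)*(-5 + M - p) (d(M, p) = (M + (-5 - p))*(p + 1) = (-5 + M - p)*(1 + p) = (1 + p)*(-5 + M - p))
K(m) = 5 - 4*m² (K(m) = (-5 + m - 1*(-5)² - 6*(-5) + m*(-5))*m + 5 = (-5 + m - 1*25 + 30 - 5*m)*m + 5 = (-5 + m - 25 + 30 - 5*m)*m + 5 = (-4*m)*m + 5 = -4*m² + 5 = 5 - 4*m²)
n = 25
(154*n)*K(-14) = (154*25)*(5 - 4*(-14)²) = 3850*(5 - 4*196) = 3850*(5 - 784) = 3850*(-779) = -2999150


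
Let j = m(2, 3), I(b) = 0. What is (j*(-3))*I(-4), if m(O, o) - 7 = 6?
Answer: 0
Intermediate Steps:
m(O, o) = 13 (m(O, o) = 7 + 6 = 13)
j = 13
(j*(-3))*I(-4) = (13*(-3))*0 = -39*0 = 0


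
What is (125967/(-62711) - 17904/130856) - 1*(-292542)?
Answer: 27279709153527/93251257 ≈ 2.9254e+5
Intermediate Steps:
(125967/(-62711) - 17904/130856) - 1*(-292542) = (125967*(-1/62711) - 17904*1/130856) + 292542 = (-125967/62711 - 2238/16357) + 292542 = -200071767/93251257 + 292542 = 27279709153527/93251257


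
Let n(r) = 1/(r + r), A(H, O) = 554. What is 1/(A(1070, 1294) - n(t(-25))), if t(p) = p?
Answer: 50/27701 ≈ 0.0018050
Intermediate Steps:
n(r) = 1/(2*r)
1/(A(1070, 1294) - n(t(-25))) = 1/(554 - 1/(2*(-25))) = 1/(554 - (-1)/(2*25)) = 1/(554 - 1*(-1/50)) = 1/(554 + 1/50) = 1/(27701/50) = 50/27701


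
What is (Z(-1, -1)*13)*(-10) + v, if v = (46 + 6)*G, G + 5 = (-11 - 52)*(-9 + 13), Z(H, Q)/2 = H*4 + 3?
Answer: -13104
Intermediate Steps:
Z(H, Q) = 6 + 8*H (Z(H, Q) = 2*(H*4 + 3) = 2*(4*H + 3) = 2*(3 + 4*H) = 6 + 8*H)
G = -257 (G = -5 + (-11 - 52)*(-9 + 13) = -5 - 63*4 = -5 - 252 = -257)
v = -13364 (v = (46 + 6)*(-257) = 52*(-257) = -13364)
(Z(-1, -1)*13)*(-10) + v = ((6 + 8*(-1))*13)*(-10) - 13364 = ((6 - 8)*13)*(-10) - 13364 = -2*13*(-10) - 13364 = -26*(-10) - 13364 = 260 - 13364 = -13104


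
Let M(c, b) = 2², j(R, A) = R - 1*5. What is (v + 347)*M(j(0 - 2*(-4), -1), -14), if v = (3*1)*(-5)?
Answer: 1328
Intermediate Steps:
v = -15 (v = 3*(-5) = -15)
j(R, A) = -5 + R (j(R, A) = R - 5 = -5 + R)
M(c, b) = 4
(v + 347)*M(j(0 - 2*(-4), -1), -14) = (-15 + 347)*4 = 332*4 = 1328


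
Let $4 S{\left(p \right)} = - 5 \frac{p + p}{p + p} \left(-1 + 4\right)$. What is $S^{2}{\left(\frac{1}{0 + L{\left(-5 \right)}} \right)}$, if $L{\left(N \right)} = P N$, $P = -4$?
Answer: $\frac{225}{16} \approx 14.063$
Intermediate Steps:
$L{\left(N \right)} = - 4 N$
$S{\left(p \right)} = - \frac{15}{4}$ ($S{\left(p \right)} = \frac{- 5 \frac{p + p}{p + p} \left(-1 + 4\right)}{4} = \frac{- 5 \frac{2 p}{2 p} 3}{4} = \frac{- 5 \cdot 2 p \frac{1}{2 p} 3}{4} = \frac{\left(-5\right) 1 \cdot 3}{4} = \frac{\left(-5\right) 3}{4} = \frac{1}{4} \left(-15\right) = - \frac{15}{4}$)
$S^{2}{\left(\frac{1}{0 + L{\left(-5 \right)}} \right)} = \left(- \frac{15}{4}\right)^{2} = \frac{225}{16}$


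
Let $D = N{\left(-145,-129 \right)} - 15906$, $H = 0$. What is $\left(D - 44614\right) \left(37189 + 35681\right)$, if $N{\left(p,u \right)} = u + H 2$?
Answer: $-4419492630$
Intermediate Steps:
$N{\left(p,u \right)} = u$ ($N{\left(p,u \right)} = u + 0 \cdot 2 = u + 0 = u$)
$D = -16035$ ($D = -129 - 15906 = -16035$)
$\left(D - 44614\right) \left(37189 + 35681\right) = \left(-16035 - 44614\right) \left(37189 + 35681\right) = \left(-60649\right) 72870 = -4419492630$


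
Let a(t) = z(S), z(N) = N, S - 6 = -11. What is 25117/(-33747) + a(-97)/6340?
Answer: -31882103/42791196 ≈ -0.74506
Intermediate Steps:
S = -5 (S = 6 - 11 = -5)
a(t) = -5
25117/(-33747) + a(-97)/6340 = 25117/(-33747) - 5/6340 = 25117*(-1/33747) - 5*1/6340 = -25117/33747 - 1/1268 = -31882103/42791196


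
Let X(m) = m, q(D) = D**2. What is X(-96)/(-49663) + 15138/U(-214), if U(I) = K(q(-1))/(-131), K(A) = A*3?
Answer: -32828534142/49663 ≈ -6.6103e+5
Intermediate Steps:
K(A) = 3*A
U(I) = -3/131 (U(I) = (3*(-1)**2)/(-131) = (3*1)*(-1/131) = 3*(-1/131) = -3/131)
X(-96)/(-49663) + 15138/U(-214) = -96/(-49663) + 15138/(-3/131) = -96*(-1/49663) + 15138*(-131/3) = 96/49663 - 661026 = -32828534142/49663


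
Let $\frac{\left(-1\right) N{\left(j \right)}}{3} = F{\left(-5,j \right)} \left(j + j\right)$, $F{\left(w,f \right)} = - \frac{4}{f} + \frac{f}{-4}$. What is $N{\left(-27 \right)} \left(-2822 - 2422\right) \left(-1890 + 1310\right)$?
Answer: $3398898600$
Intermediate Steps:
$F{\left(w,f \right)} = - \frac{4}{f} - \frac{f}{4}$ ($F{\left(w,f \right)} = - \frac{4}{f} + f \left(- \frac{1}{4}\right) = - \frac{4}{f} - \frac{f}{4}$)
$N{\left(j \right)} = - 6 j \left(- \frac{4}{j} - \frac{j}{4}\right)$ ($N{\left(j \right)} = - 3 \left(- \frac{4}{j} - \frac{j}{4}\right) \left(j + j\right) = - 3 \left(- \frac{4}{j} - \frac{j}{4}\right) 2 j = - 3 \cdot 2 j \left(- \frac{4}{j} - \frac{j}{4}\right) = - 6 j \left(- \frac{4}{j} - \frac{j}{4}\right)$)
$N{\left(-27 \right)} \left(-2822 - 2422\right) \left(-1890 + 1310\right) = \left(24 + \frac{3 \left(-27\right)^{2}}{2}\right) \left(-2822 - 2422\right) \left(-1890 + 1310\right) = \left(24 + \frac{3}{2} \cdot 729\right) \left(\left(-5244\right) \left(-580\right)\right) = \left(24 + \frac{2187}{2}\right) 3041520 = \frac{2235}{2} \cdot 3041520 = 3398898600$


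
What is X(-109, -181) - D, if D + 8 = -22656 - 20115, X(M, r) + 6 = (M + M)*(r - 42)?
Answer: 91387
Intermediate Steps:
X(M, r) = -6 + 2*M*(-42 + r) (X(M, r) = -6 + (M + M)*(r - 42) = -6 + (2*M)*(-42 + r) = -6 + 2*M*(-42 + r))
D = -42779 (D = -8 + (-22656 - 20115) = -8 - 42771 = -42779)
X(-109, -181) - D = (-6 - 84*(-109) + 2*(-109)*(-181)) - 1*(-42779) = (-6 + 9156 + 39458) + 42779 = 48608 + 42779 = 91387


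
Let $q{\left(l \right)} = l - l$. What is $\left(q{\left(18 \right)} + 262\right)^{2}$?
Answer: $68644$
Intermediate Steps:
$q{\left(l \right)} = 0$
$\left(q{\left(18 \right)} + 262\right)^{2} = \left(0 + 262\right)^{2} = 262^{2} = 68644$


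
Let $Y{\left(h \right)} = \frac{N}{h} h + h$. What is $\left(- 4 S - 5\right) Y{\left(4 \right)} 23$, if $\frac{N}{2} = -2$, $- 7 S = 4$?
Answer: $0$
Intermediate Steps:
$S = - \frac{4}{7}$ ($S = \left(- \frac{1}{7}\right) 4 = - \frac{4}{7} \approx -0.57143$)
$N = -4$ ($N = 2 \left(-2\right) = -4$)
$Y{\left(h \right)} = -4 + h$ ($Y{\left(h \right)} = - \frac{4}{h} h + h = -4 + h$)
$\left(- 4 S - 5\right) Y{\left(4 \right)} 23 = \left(\left(-4\right) \left(- \frac{4}{7}\right) - 5\right) \left(-4 + 4\right) 23 = \left(\frac{16}{7} - 5\right) 0 \cdot 23 = \left(- \frac{19}{7}\right) 0 \cdot 23 = 0 \cdot 23 = 0$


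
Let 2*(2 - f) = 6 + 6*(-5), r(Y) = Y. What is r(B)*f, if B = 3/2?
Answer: 21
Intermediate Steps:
B = 3/2 (B = 3*(½) = 3/2 ≈ 1.5000)
f = 14 (f = 2 - (6 + 6*(-5))/2 = 2 - (6 - 30)/2 = 2 - ½*(-24) = 2 + 12 = 14)
r(B)*f = (3/2)*14 = 21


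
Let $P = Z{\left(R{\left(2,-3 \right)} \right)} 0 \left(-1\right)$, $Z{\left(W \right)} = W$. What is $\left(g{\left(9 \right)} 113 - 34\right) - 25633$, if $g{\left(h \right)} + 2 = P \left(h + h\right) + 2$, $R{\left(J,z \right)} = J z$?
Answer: $-25667$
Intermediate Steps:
$P = 0$ ($P = 2 \left(-3\right) 0 \left(-1\right) = \left(-6\right) 0 \left(-1\right) = 0 \left(-1\right) = 0$)
$g{\left(h \right)} = 0$ ($g{\left(h \right)} = -2 + \left(0 \left(h + h\right) + 2\right) = -2 + \left(0 \cdot 2 h + 2\right) = -2 + \left(0 + 2\right) = -2 + 2 = 0$)
$\left(g{\left(9 \right)} 113 - 34\right) - 25633 = \left(0 \cdot 113 - 34\right) - 25633 = \left(0 - 34\right) - 25633 = -34 - 25633 = -25667$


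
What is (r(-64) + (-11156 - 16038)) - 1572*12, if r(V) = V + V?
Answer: -46186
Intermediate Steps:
r(V) = 2*V
(r(-64) + (-11156 - 16038)) - 1572*12 = (2*(-64) + (-11156 - 16038)) - 1572*12 = (-128 - 27194) - 18864 = -27322 - 18864 = -46186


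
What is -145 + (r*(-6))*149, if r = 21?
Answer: -18919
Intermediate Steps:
-145 + (r*(-6))*149 = -145 + (21*(-6))*149 = -145 - 126*149 = -145 - 18774 = -18919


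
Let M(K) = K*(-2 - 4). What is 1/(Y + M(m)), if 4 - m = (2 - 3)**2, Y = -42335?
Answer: -1/42353 ≈ -2.3611e-5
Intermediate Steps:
m = 3 (m = 4 - (2 - 3)**2 = 4 - 1*(-1)**2 = 4 - 1*1 = 4 - 1 = 3)
M(K) = -6*K (M(K) = K*(-6) = -6*K)
1/(Y + M(m)) = 1/(-42335 - 6*3) = 1/(-42335 - 18) = 1/(-42353) = -1/42353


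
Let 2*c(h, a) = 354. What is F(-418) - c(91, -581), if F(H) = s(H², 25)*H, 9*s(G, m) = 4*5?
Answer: -9953/9 ≈ -1105.9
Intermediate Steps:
s(G, m) = 20/9 (s(G, m) = (4*5)/9 = (⅑)*20 = 20/9)
F(H) = 20*H/9
c(h, a) = 177 (c(h, a) = (½)*354 = 177)
F(-418) - c(91, -581) = (20/9)*(-418) - 1*177 = -8360/9 - 177 = -9953/9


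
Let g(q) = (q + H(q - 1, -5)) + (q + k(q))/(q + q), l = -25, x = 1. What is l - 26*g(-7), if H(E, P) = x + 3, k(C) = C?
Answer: 27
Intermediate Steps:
H(E, P) = 4 (H(E, P) = 1 + 3 = 4)
g(q) = 5 + q (g(q) = (q + 4) + (q + q)/(q + q) = (4 + q) + (2*q)/((2*q)) = (4 + q) + (2*q)*(1/(2*q)) = (4 + q) + 1 = 5 + q)
l - 26*g(-7) = -25 - 26*(5 - 7) = -25 - 26*(-2) = -25 + 52 = 27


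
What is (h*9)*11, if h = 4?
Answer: 396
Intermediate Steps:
(h*9)*11 = (4*9)*11 = 36*11 = 396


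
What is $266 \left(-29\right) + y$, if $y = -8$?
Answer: $-7722$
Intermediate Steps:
$266 \left(-29\right) + y = 266 \left(-29\right) - 8 = -7714 - 8 = -7722$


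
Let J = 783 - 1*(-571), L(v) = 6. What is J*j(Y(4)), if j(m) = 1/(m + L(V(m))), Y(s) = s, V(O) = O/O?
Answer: 677/5 ≈ 135.40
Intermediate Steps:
V(O) = 1
j(m) = 1/(6 + m) (j(m) = 1/(m + 6) = 1/(6 + m))
J = 1354 (J = 783 + 571 = 1354)
J*j(Y(4)) = 1354/(6 + 4) = 1354/10 = 1354*(1/10) = 677/5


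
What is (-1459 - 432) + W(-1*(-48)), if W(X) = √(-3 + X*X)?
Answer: -1891 + √2301 ≈ -1843.0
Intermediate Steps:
W(X) = √(-3 + X²)
(-1459 - 432) + W(-1*(-48)) = (-1459 - 432) + √(-3 + (-1*(-48))²) = -1891 + √(-3 + 48²) = -1891 + √(-3 + 2304) = -1891 + √2301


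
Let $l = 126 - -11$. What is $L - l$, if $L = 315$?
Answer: $178$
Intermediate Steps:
$l = 137$ ($l = 126 + 11 = 137$)
$L - l = 315 - 137 = 178$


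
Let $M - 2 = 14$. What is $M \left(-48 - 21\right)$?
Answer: $-1104$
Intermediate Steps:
$M = 16$ ($M = 2 + 14 = 16$)
$M \left(-48 - 21\right) = 16 \left(-48 - 21\right) = 16 \left(-69\right) = -1104$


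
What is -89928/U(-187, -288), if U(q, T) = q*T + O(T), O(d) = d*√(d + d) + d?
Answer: -38719/23448 - 1249*I/5862 ≈ -1.6513 - 0.21307*I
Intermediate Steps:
O(d) = d + √2*d^(3/2) (O(d) = d*√(2*d) + d = d*(√2*√d) + d = √2*d^(3/2) + d = d + √2*d^(3/2))
U(q, T) = T + T*q + √2*T^(3/2) (U(q, T) = q*T + (T + √2*T^(3/2)) = T*q + (T + √2*T^(3/2)) = T + T*q + √2*T^(3/2))
-89928/U(-187, -288) = -89928/(-288 - 288*(-187) + √2*(-288)^(3/2)) = -89928/(-288 + 53856 + √2*(-3456*I*√2)) = -89928/(-288 + 53856 - 6912*I) = -89928*(53568 + 6912*I)/2917306368 = -1249*(53568 + 6912*I)/40518144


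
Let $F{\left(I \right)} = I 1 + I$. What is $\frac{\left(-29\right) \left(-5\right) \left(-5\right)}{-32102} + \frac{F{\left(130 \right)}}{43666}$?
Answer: $\frac{2857455}{100126138} \approx 0.028539$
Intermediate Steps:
$F{\left(I \right)} = 2 I$ ($F{\left(I \right)} = I + I = 2 I$)
$\frac{\left(-29\right) \left(-5\right) \left(-5\right)}{-32102} + \frac{F{\left(130 \right)}}{43666} = \frac{\left(-29\right) \left(-5\right) \left(-5\right)}{-32102} + \frac{2 \cdot 130}{43666} = 145 \left(-5\right) \left(- \frac{1}{32102}\right) + 260 \cdot \frac{1}{43666} = \left(-725\right) \left(- \frac{1}{32102}\right) + \frac{130}{21833} = \frac{725}{32102} + \frac{130}{21833} = \frac{2857455}{100126138}$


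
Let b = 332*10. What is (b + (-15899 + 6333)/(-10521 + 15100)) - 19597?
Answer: -74541949/4579 ≈ -16279.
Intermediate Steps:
b = 3320
(b + (-15899 + 6333)/(-10521 + 15100)) - 19597 = (3320 + (-15899 + 6333)/(-10521 + 15100)) - 19597 = (3320 - 9566/4579) - 19597 = 15192714/4579 - 19597 = -74541949/4579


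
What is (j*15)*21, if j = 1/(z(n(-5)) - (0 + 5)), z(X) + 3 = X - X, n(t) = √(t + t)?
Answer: -315/8 ≈ -39.375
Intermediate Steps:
n(t) = √2*√t (n(t) = √(2*t) = √2*√t)
z(X) = -3 (z(X) = -3 + (X - X) = -3 + 0 = -3)
j = -⅛ (j = 1/(-3 - (0 + 5)) = 1/(-3 - 1*5) = 1/(-3 - 5) = 1/(-8) = -⅛ ≈ -0.12500)
(j*15)*21 = -⅛*15*21 = -15/8*21 = -315/8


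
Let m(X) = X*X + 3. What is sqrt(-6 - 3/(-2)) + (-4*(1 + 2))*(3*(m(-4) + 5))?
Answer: -864 + 3*I*sqrt(2)/2 ≈ -864.0 + 2.1213*I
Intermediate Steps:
m(X) = 3 + X**2 (m(X) = X**2 + 3 = 3 + X**2)
sqrt(-6 - 3/(-2)) + (-4*(1 + 2))*(3*(m(-4) + 5)) = sqrt(-6 - 3/(-2)) + (-4*(1 + 2))*(3*((3 + (-4)**2) + 5)) = sqrt(-6 - 3*(-1/2)) + (-4*3)*(3*((3 + 16) + 5)) = sqrt(-6 + 3/2) - 36*(19 + 5) = sqrt(-9/2) - 36*24 = 3*I*sqrt(2)/2 - 12*72 = 3*I*sqrt(2)/2 - 864 = -864 + 3*I*sqrt(2)/2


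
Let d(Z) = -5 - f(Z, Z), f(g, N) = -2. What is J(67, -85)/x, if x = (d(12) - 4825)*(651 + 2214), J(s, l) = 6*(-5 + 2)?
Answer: 3/2305370 ≈ 1.3013e-6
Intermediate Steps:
J(s, l) = -18 (J(s, l) = 6*(-3) = -18)
d(Z) = -3 (d(Z) = -5 - 1*(-2) = -5 + 2 = -3)
x = -13832220 (x = (-3 - 4825)*(651 + 2214) = -4828*2865 = -13832220)
J(67, -85)/x = -18/(-13832220) = -18*(-1/13832220) = 3/2305370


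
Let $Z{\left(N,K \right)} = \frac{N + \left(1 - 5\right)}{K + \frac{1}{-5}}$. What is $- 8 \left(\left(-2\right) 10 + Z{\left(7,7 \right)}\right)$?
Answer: $\frac{2660}{17} \approx 156.47$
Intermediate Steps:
$Z{\left(N,K \right)} = \frac{-4 + N}{- \frac{1}{5} + K}$ ($Z{\left(N,K \right)} = \frac{N + \left(1 - 5\right)}{K - \frac{1}{5}} = \frac{N - 4}{- \frac{1}{5} + K} = \frac{-4 + N}{- \frac{1}{5} + K}$)
$- 8 \left(\left(-2\right) 10 + Z{\left(7,7 \right)}\right) = - 8 \left(\left(-2\right) 10 + \frac{5 \left(-4 + 7\right)}{-1 + 5 \cdot 7}\right) = - 8 \left(-20 + 5 \frac{1}{-1 + 35} \cdot 3\right) = - 8 \left(-20 + 5 \cdot \frac{1}{34} \cdot 3\right) = - 8 \left(-20 + \frac{15}{34}\right) = \left(-8\right) \left(- \frac{665}{34}\right) = \frac{2660}{17}$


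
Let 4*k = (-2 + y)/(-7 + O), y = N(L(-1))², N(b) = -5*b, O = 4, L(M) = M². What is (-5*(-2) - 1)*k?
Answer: -69/4 ≈ -17.250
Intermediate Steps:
y = 25 (y = (-5*(-1)²)² = (-5*1)² = (-5)² = 25)
k = -23/12 (k = ((-2 + 25)/(-7 + 4))/4 = (23/(-3))/4 = (23*(-⅓))/4 = (¼)*(-23/3) = -23/12 ≈ -1.9167)
(-5*(-2) - 1)*k = (-5*(-2) - 1)*(-23/12) = (10 - 1)*(-23/12) = 9*(-23/12) = -69/4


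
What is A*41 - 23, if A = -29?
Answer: -1212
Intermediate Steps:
A*41 - 23 = -29*41 - 23 = -1189 - 23 = -1212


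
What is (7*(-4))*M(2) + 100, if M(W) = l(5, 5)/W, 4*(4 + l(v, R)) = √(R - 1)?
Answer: 149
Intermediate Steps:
l(v, R) = -4 + √(-1 + R)/4 (l(v, R) = -4 + √(R - 1)/4 = -4 + √(-1 + R)/4)
M(W) = -7/(2*W) (M(W) = (-4 + √(-1 + 5)/4)/W = (-4 + √4/4)/W = (-4 + (¼)*2)/W = (-4 + ½)/W = -7/(2*W))
(7*(-4))*M(2) + 100 = (7*(-4))*(-7/2/2) + 100 = -(-98)/2 + 100 = -28*(-7/4) + 100 = 49 + 100 = 149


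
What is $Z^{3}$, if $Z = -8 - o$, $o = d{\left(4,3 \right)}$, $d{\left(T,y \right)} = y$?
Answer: $-1331$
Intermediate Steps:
$o = 3$
$Z = -11$ ($Z = -8 - 3 = -11$)
$Z^{3} = \left(-11\right)^{3} = -1331$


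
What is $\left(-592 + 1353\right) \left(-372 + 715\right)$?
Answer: $261023$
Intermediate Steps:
$\left(-592 + 1353\right) \left(-372 + 715\right) = 761 \cdot 343 = 261023$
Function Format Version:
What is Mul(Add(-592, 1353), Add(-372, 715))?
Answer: 261023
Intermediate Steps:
Mul(Add(-592, 1353), Add(-372, 715)) = Mul(761, 343) = 261023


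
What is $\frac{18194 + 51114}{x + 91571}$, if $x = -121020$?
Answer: $- \frac{69308}{29449} \approx -2.3535$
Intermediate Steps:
$\frac{18194 + 51114}{x + 91571} = \frac{18194 + 51114}{-121020 + 91571} = \frac{69308}{-29449} = 69308 \left(- \frac{1}{29449}\right) = - \frac{69308}{29449}$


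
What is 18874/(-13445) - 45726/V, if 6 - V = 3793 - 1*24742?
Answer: -67352716/18782665 ≈ -3.5859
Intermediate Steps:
V = 20955 (V = 6 - (3793 - 1*24742) = 6 - (3793 - 24742) = 6 - 1*(-20949) = 6 + 20949 = 20955)
18874/(-13445) - 45726/V = 18874/(-13445) - 45726/20955 = 18874*(-1/13445) - 45726*1/20955 = -18874/13445 - 15242/6985 = -67352716/18782665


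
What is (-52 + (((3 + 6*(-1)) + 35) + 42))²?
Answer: 484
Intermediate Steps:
(-52 + (((3 + 6*(-1)) + 35) + 42))² = (-52 + (((3 - 6) + 35) + 42))² = (-52 + ((-3 + 35) + 42))² = (-52 + (32 + 42))² = (-52 + 74)² = 22² = 484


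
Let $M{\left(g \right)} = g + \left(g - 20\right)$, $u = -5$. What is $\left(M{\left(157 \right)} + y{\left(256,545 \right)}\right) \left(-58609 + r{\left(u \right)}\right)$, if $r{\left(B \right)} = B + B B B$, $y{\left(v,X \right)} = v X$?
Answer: $-8212534546$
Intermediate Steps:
$M{\left(g \right)} = -20 + 2 g$ ($M{\left(g \right)} = g + \left(-20 + g\right) = -20 + 2 g$)
$y{\left(v,X \right)} = X v$
$r{\left(B \right)} = B + B^{3}$ ($r{\left(B \right)} = B + B^{2} B = B + B^{3}$)
$\left(M{\left(157 \right)} + y{\left(256,545 \right)}\right) \left(-58609 + r{\left(u \right)}\right) = \left(\left(-20 + 2 \cdot 157\right) + 545 \cdot 256\right) \left(-58609 + \left(-5 + \left(-5\right)^{3}\right)\right) = \left(\left(-20 + 314\right) + 139520\right) \left(-58609 - 130\right) = \left(294 + 139520\right) \left(-58609 - 130\right) = 139814 \left(-58739\right) = -8212534546$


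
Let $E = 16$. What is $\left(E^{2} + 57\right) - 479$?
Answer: $-166$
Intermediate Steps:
$\left(E^{2} + 57\right) - 479 = \left(16^{2} + 57\right) - 479 = \left(256 + 57\right) - 479 = 313 - 479 = -166$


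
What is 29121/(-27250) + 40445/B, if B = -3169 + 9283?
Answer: 231020114/41651625 ≈ 5.5465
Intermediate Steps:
B = 6114
29121/(-27250) + 40445/B = 29121/(-27250) + 40445/6114 = 29121*(-1/27250) + 40445*(1/6114) = -29121/27250 + 40445/6114 = 231020114/41651625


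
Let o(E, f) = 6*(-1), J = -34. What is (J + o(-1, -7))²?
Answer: 1600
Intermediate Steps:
o(E, f) = -6
(J + o(-1, -7))² = (-34 - 6)² = (-40)² = 1600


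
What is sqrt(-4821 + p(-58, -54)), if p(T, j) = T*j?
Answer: I*sqrt(1689) ≈ 41.097*I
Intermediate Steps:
sqrt(-4821 + p(-58, -54)) = sqrt(-4821 - 58*(-54)) = sqrt(-4821 + 3132) = sqrt(-1689) = I*sqrt(1689)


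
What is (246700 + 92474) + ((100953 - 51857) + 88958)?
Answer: 477228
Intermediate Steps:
(246700 + 92474) + ((100953 - 51857) + 88958) = 339174 + (49096 + 88958) = 339174 + 138054 = 477228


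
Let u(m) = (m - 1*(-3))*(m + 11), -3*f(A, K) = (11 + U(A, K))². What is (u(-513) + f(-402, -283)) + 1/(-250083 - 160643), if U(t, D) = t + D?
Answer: 128879247181/1232178 ≈ 1.0459e+5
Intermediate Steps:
U(t, D) = D + t
f(A, K) = -(11 + A + K)²/3 (f(A, K) = -(11 + (K + A))²/3 = -(11 + (A + K))²/3 = -(11 + A + K)²/3)
u(m) = (3 + m)*(11 + m) (u(m) = (m + 3)*(11 + m) = (3 + m)*(11 + m))
(u(-513) + f(-402, -283)) + 1/(-250083 - 160643) = ((33 + (-513)² + 14*(-513)) - (11 - 402 - 283)²/3) + 1/(-250083 - 160643) = ((33 + 263169 - 7182) - ⅓*(-674)²) + 1/(-410726) = (256020 - ⅓*454276) - 1/410726 = (256020 - 454276/3) - 1/410726 = 313784/3 - 1/410726 = 128879247181/1232178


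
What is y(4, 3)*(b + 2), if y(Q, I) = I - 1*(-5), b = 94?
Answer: 768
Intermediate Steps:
y(Q, I) = 5 + I (y(Q, I) = I + 5 = 5 + I)
y(4, 3)*(b + 2) = (5 + 3)*(94 + 2) = 8*96 = 768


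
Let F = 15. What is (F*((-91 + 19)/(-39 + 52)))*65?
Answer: -5400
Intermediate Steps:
(F*((-91 + 19)/(-39 + 52)))*65 = (15*((-91 + 19)/(-39 + 52)))*65 = (15*(-72/13))*65 = -1080/13*65 = -5400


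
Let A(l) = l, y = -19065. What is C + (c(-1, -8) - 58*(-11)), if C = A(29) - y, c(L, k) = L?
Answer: 19731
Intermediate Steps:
C = 19094 (C = 29 - 1*(-19065) = 29 + 19065 = 19094)
C + (c(-1, -8) - 58*(-11)) = 19094 + (-1 - 58*(-11)) = 19094 + (-1 + 638) = 19094 + 637 = 19731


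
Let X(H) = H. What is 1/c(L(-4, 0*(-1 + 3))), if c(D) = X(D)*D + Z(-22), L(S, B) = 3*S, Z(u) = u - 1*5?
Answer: 1/117 ≈ 0.0085470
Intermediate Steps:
Z(u) = -5 + u (Z(u) = u - 5 = -5 + u)
c(D) = -27 + D² (c(D) = D*D + (-5 - 22) = D² - 27 = -27 + D²)
1/c(L(-4, 0*(-1 + 3))) = 1/(-27 + (3*(-4))²) = 1/(-27 + (-12)²) = 1/(-27 + 144) = 1/117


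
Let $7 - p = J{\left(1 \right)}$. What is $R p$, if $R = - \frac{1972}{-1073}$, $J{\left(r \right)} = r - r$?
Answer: $\frac{476}{37} \approx 12.865$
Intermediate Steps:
$J{\left(r \right)} = 0$
$p = 7$ ($p = 7 - 0 = 7 + 0 = 7$)
$R = \frac{68}{37}$ ($R = \left(-1972\right) \left(- \frac{1}{1073}\right) = \frac{68}{37} \approx 1.8378$)
$R p = \frac{68}{37} \cdot 7 = \frac{476}{37}$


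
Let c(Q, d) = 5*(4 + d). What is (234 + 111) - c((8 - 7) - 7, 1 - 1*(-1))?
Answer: 315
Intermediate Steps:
c(Q, d) = 20 + 5*d
(234 + 111) - c((8 - 7) - 7, 1 - 1*(-1)) = (234 + 111) - (20 + 5*(1 - 1*(-1))) = 345 - (20 + 5*(1 + 1)) = 345 - (20 + 5*2) = 345 - (20 + 10) = 345 - 1*30 = 345 - 30 = 315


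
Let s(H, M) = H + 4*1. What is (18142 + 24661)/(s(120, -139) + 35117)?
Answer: 42803/35241 ≈ 1.2146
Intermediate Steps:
s(H, M) = 4 + H (s(H, M) = H + 4 = 4 + H)
(18142 + 24661)/(s(120, -139) + 35117) = (18142 + 24661)/((4 + 120) + 35117) = 42803/(124 + 35117) = 42803/35241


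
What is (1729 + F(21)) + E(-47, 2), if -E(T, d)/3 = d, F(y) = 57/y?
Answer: 12080/7 ≈ 1725.7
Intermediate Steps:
E(T, d) = -3*d
(1729 + F(21)) + E(-47, 2) = (1729 + 57/21) - 3*2 = (1729 + 57*(1/21)) - 6 = (1729 + 19/7) - 6 = 12122/7 - 6 = 12080/7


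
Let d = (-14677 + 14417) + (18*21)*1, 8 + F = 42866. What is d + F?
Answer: 42976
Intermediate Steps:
F = 42858 (F = -8 + 42866 = 42858)
d = 118 (d = -260 + 378*1 = -260 + 378 = 118)
d + F = 118 + 42858 = 42976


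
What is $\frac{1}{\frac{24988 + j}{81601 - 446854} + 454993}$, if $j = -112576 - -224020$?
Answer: $\frac{365253}{166187421797} \approx 2.1978 \cdot 10^{-6}$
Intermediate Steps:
$j = 111444$ ($j = -112576 + 224020 = 111444$)
$\frac{1}{\frac{24988 + j}{81601 - 446854} + 454993} = \frac{1}{\frac{24988 + 111444}{81601 - 446854} + 454993} = \frac{1}{\frac{136432}{-365253} + 454993} = \frac{1}{136432 \left(- \frac{1}{365253}\right) + 454993} = \frac{1}{- \frac{136432}{365253} + 454993} = \frac{1}{\frac{166187421797}{365253}} = \frac{365253}{166187421797}$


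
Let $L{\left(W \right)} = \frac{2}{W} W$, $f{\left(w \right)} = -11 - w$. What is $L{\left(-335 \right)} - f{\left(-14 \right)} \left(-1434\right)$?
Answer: $4304$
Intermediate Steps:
$L{\left(W \right)} = 2$
$L{\left(-335 \right)} - f{\left(-14 \right)} \left(-1434\right) = 2 - \left(-11 - -14\right) \left(-1434\right) = 2 - \left(-11 + 14\right) \left(-1434\right) = 2 - 3 \left(-1434\right) = 2 - -4302 = 2 + 4302 = 4304$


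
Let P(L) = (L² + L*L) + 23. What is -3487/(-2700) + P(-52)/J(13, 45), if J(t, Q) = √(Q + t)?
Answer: 3487/2700 + 5431*√58/58 ≈ 714.42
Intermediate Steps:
P(L) = 23 + 2*L² (P(L) = (L² + L²) + 23 = 2*L² + 23 = 23 + 2*L²)
-3487/(-2700) + P(-52)/J(13, 45) = -3487/(-2700) + (23 + 2*(-52)²)/(√(45 + 13)) = -3487*(-1/2700) + (23 + 2*2704)/(√58) = 3487/2700 + (23 + 5408)*(√58/58) = 3487/2700 + 5431*(√58/58) = 3487/2700 + 5431*√58/58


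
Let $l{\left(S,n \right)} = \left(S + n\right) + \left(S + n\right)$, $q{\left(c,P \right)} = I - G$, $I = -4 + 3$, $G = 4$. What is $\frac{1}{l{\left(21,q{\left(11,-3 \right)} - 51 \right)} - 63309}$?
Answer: $- \frac{1}{63379} \approx -1.5778 \cdot 10^{-5}$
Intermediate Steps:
$I = -1$
$q{\left(c,P \right)} = -5$ ($q{\left(c,P \right)} = -1 - 4 = -5$)
$l{\left(S,n \right)} = 2 S + 2 n$
$\frac{1}{l{\left(21,q{\left(11,-3 \right)} - 51 \right)} - 63309} = \frac{1}{\left(2 \cdot 21 + 2 \left(-5 - 51\right)\right) - 63309} = \frac{1}{\left(42 + 2 \left(-5 - 51\right)\right) - 63309} = \frac{1}{\left(42 + 2 \left(-56\right)\right) - 63309} = \frac{1}{\left(42 - 112\right) - 63309} = \frac{1}{-70 - 63309} = \frac{1}{-63379} = - \frac{1}{63379}$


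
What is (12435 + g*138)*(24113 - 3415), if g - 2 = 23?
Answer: 328787730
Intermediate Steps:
g = 25 (g = 2 + 23 = 25)
(12435 + g*138)*(24113 - 3415) = (12435 + 25*138)*(24113 - 3415) = (12435 + 3450)*20698 = 15885*20698 = 328787730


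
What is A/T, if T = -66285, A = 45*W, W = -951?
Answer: 317/491 ≈ 0.64562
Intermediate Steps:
A = -42795 (A = 45*(-951) = -42795)
A/T = -42795/(-66285) = -42795*(-1/66285) = 317/491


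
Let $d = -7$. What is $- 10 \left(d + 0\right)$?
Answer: $70$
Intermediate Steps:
$- 10 \left(d + 0\right) = - 10 \left(-7 + 0\right) = \left(-10\right) \left(-7\right) = 70$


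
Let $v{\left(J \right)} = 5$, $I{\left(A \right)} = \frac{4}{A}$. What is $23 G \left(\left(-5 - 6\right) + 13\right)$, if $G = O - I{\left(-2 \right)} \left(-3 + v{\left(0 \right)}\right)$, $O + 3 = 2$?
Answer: $138$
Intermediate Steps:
$O = -1$ ($O = -3 + 2 = -1$)
$G = 3$ ($G = -1 - \frac{4}{-2} \left(-3 + 5\right) = -1 - 4 \left(- \frac{1}{2}\right) 2 = -1 - \left(-2\right) 2 = -1 - -4 = -1 + 4 = 3$)
$23 G \left(\left(-5 - 6\right) + 13\right) = 23 \cdot 3 \left(\left(-5 - 6\right) + 13\right) = 69 \left(-11 + 13\right) = 69 \cdot 2 = 138$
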